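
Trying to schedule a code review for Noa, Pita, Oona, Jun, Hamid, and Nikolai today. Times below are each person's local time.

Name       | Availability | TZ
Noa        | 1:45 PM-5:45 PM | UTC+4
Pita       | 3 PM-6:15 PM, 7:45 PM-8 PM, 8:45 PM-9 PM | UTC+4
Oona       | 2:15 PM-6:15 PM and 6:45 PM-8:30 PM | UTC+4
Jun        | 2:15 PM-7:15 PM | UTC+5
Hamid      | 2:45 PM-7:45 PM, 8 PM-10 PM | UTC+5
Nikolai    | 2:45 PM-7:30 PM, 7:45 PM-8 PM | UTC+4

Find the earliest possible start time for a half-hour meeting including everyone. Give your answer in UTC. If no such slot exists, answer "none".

11:00

Noa in UTC: 09:45-13:45 (subtract 4h to convert from UTC+4).
Pita in UTC: 11:00-14:15, 15:45-16:00, 16:45-17:00 (subtract 4h to convert from UTC+4).
Oona in UTC: 10:15-14:15, 14:45-16:30 (subtract 4h to convert from UTC+4).
Jun in UTC: 09:15-14:15 (subtract 5h to convert from UTC+5).
Hamid in UTC: 09:45-14:45, 15:00-17:00 (subtract 5h to convert from UTC+5).
Nikolai in UTC: 10:45-15:30, 15:45-16:00 (subtract 4h to convert from UTC+4).
Noa ∩ Pita: 11:00-13:45.
Noa ∩ Pita ∩ Oona: 11:00-13:45.
Noa ∩ Pita ∩ Oona ∩ Jun: 11:00-13:45.
Noa ∩ Pita ∩ Oona ∩ Jun ∩ Hamid: 11:00-13:45.
Noa ∩ Pita ∩ Oona ∩ Jun ∩ Hamid ∩ Nikolai: 11:00-13:45.
The first common window of at least 30 minutes is 11:00-13:45, so the earliest start is 11:00.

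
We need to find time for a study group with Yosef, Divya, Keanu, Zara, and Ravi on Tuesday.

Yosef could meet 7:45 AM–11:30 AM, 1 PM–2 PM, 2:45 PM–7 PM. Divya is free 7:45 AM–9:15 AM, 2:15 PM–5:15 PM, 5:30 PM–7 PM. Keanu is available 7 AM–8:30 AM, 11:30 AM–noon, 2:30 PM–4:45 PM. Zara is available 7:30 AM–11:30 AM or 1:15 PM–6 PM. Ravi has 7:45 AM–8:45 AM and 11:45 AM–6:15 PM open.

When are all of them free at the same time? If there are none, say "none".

07:45-08:30, 14:45-16:45

Yosef ∩ Divya: 07:45-09:15, 14:45-17:15, 17:30-19:00.
Yosef ∩ Divya ∩ Keanu: 07:45-08:30, 14:45-16:45.
Yosef ∩ Divya ∩ Keanu ∩ Zara: 07:45-08:30, 14:45-16:45.
Yosef ∩ Divya ∩ Keanu ∩ Zara ∩ Ravi: 07:45-08:30, 14:45-16:45.
So the common availability across everyone is 07:45-08:30, 14:45-16:45.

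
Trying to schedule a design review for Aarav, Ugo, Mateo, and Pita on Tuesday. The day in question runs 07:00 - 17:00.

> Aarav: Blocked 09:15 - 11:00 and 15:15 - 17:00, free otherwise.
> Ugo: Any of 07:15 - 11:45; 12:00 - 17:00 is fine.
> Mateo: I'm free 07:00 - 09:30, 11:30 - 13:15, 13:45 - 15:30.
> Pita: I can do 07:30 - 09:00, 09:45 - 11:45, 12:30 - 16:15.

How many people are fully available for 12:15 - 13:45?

2

Aarav free: 07:00-09:15, 11:00-15:15 (invert busy blocks within the working day).
Ugo free: 07:15-11:45, 12:00-17:00.
Mateo free: 07:00-09:30, 11:30-13:15, 13:45-15:30.
Pita free: 07:30-09:00, 09:45-11:45, 12:30-16:15.
Aarav and Ugo can make the full 12:15-13:45 slot — that's 2.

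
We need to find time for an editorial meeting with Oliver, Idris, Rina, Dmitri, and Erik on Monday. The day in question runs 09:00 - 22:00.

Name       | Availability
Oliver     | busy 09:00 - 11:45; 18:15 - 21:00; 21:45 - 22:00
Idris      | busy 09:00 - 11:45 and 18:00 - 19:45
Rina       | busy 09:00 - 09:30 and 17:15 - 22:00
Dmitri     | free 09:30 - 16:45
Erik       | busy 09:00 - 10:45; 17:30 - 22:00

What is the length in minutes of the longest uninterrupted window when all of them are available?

Oliver free: 11:45-18:15, 21:00-21:45 (invert busy blocks within the working day).
Idris free: 11:45-18:00, 19:45-22:00 (invert busy blocks within the working day).
Rina free: 09:30-17:15 (invert busy blocks within the working day).
Dmitri free: 09:30-16:45.
Erik free: 10:45-17:30 (invert busy blocks within the working day).
Oliver ∩ Idris: 11:45-18:00, 21:00-21:45.
Oliver ∩ Idris ∩ Rina: 11:45-17:15.
Oliver ∩ Idris ∩ Rina ∩ Dmitri: 11:45-16:45.
Oliver ∩ Idris ∩ Rina ∩ Dmitri ∩ Erik: 11:45-16:45.
The longest is 11:45-16:45 at 300 minutes.

300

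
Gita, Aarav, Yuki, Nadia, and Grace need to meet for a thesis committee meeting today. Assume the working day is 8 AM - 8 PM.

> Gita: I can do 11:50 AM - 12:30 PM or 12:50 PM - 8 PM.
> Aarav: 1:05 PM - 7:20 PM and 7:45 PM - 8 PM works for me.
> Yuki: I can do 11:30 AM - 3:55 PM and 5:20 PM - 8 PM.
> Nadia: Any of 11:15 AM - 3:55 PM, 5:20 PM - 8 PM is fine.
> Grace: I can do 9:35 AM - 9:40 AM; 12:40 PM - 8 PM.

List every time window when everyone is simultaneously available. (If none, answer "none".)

Gita ∩ Aarav: 13:05-19:20, 19:45-20:00.
Gita ∩ Aarav ∩ Yuki: 13:05-15:55, 17:20-19:20, 19:45-20:00.
Gita ∩ Aarav ∩ Yuki ∩ Nadia: 13:05-15:55, 17:20-19:20, 19:45-20:00.
Gita ∩ Aarav ∩ Yuki ∩ Nadia ∩ Grace: 13:05-15:55, 17:20-19:20, 19:45-20:00.

13:05-15:55, 17:20-19:20, 19:45-20:00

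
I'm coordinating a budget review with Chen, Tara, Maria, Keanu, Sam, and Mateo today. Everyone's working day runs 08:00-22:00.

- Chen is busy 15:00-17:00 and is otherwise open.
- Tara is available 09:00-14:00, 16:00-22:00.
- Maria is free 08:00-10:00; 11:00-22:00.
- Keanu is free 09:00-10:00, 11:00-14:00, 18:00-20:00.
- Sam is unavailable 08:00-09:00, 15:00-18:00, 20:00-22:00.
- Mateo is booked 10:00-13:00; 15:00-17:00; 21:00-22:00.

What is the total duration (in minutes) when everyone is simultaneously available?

240

Chen free: 08:00-15:00, 17:00-22:00 (invert busy blocks within the working day).
Tara free: 09:00-14:00, 16:00-22:00.
Maria free: 08:00-10:00, 11:00-22:00.
Keanu free: 09:00-10:00, 11:00-14:00, 18:00-20:00.
Sam free: 09:00-15:00, 18:00-20:00 (invert busy blocks within the working day).
Mateo free: 08:00-10:00, 13:00-15:00, 17:00-21:00 (invert busy blocks within the working day).
Chen ∩ Tara: 09:00-14:00, 17:00-22:00.
Chen ∩ Tara ∩ Maria: 09:00-10:00, 11:00-14:00, 17:00-22:00.
Chen ∩ Tara ∩ Maria ∩ Keanu: 09:00-10:00, 11:00-14:00, 18:00-20:00.
Chen ∩ Tara ∩ Maria ∩ Keanu ∩ Sam: 09:00-10:00, 11:00-14:00, 18:00-20:00.
Chen ∩ Tara ∩ Maria ∩ Keanu ∩ Sam ∩ Mateo: 09:00-10:00, 13:00-14:00, 18:00-20:00.
Those are the intersection windows.
Summing the common windows: 60 + 60 + 120 = 240 minutes.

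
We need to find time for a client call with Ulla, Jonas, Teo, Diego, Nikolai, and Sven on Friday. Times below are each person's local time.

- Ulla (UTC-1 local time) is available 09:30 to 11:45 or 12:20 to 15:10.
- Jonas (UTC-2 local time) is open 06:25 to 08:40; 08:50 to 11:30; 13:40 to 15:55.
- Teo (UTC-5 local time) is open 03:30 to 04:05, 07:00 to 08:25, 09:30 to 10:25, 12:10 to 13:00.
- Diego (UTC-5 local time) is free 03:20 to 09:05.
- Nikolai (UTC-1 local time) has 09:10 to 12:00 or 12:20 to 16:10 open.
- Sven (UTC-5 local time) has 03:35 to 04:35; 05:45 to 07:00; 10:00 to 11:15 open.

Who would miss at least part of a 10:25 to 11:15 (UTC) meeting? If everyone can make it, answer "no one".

Ulla in UTC: 10:30-12:45, 13:20-16:10 (add 1h to convert from UTC-1).
Jonas in UTC: 08:25-10:40, 10:50-13:30, 15:40-17:55 (add 2h to convert from UTC-2).
Teo in UTC: 08:30-09:05, 12:00-13:25, 14:30-15:25, 17:10-18:00 (add 5h to convert from UTC-5).
Diego in UTC: 08:20-14:05 (add 5h to convert from UTC-5).
Nikolai in UTC: 10:10-13:00, 13:20-17:10 (add 1h to convert from UTC-1).
Sven in UTC: 08:35-09:35, 10:45-12:00, 15:00-16:15 (add 5h to convert from UTC-5).
Ulla: not fully free for 10:25-11:15. Jonas: not fully free for 10:25-11:15. Teo: not fully free for 10:25-11:15. Diego: free for 10:25-11:15. Nikolai: free for 10:25-11:15. Sven: not fully free for 10:25-11:15.

Jonas, Sven, Teo, Ulla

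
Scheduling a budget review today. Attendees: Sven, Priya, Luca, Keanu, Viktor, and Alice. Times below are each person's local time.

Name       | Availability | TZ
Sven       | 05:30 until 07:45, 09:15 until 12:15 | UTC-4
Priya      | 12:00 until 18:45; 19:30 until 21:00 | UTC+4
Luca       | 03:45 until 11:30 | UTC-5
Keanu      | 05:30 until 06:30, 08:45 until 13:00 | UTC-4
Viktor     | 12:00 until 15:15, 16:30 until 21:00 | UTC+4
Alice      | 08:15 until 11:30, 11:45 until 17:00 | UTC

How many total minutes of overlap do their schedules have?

Sven in UTC: 09:30-11:45, 13:15-16:15 (add 4h to convert from UTC-4).
Priya in UTC: 08:00-14:45, 15:30-17:00 (subtract 4h to convert from UTC+4).
Luca in UTC: 08:45-16:30 (add 5h to convert from UTC-5).
Keanu in UTC: 09:30-10:30, 12:45-17:00 (add 4h to convert from UTC-4).
Viktor in UTC: 08:00-11:15, 12:30-17:00 (subtract 4h to convert from UTC+4).
Alice in UTC: 08:15-11:30, 11:45-17:00.
Sven ∩ Priya: 09:30-11:45, 13:15-14:45, 15:30-16:15.
Sven ∩ Priya ∩ Luca: 09:30-11:45, 13:15-14:45, 15:30-16:15.
Sven ∩ Priya ∩ Luca ∩ Keanu: 09:30-10:30, 13:15-14:45, 15:30-16:15.
Sven ∩ Priya ∩ Luca ∩ Keanu ∩ Viktor: 09:30-10:30, 13:15-14:45, 15:30-16:15.
Sven ∩ Priya ∩ Luca ∩ Keanu ∩ Viktor ∩ Alice: 09:30-10:30, 13:15-14:45, 15:30-16:15.
Summing the common windows: 60 + 90 + 45 = 195 minutes.

195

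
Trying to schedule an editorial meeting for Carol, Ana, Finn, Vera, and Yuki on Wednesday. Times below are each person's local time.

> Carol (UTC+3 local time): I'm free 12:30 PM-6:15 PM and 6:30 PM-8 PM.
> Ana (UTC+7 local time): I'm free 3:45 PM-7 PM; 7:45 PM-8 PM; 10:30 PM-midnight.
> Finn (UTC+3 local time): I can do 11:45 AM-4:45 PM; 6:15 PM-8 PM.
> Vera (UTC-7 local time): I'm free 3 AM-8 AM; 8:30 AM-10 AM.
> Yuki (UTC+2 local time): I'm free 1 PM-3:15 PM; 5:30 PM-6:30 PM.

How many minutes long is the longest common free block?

60

Carol in UTC: 09:30-15:15, 15:30-17:00 (subtract 3h to convert from UTC+3).
Ana in UTC: 08:45-12:00, 12:45-13:00, 15:30-17:00 (subtract 7h to convert from UTC+7).
Finn in UTC: 08:45-13:45, 15:15-17:00 (subtract 3h to convert from UTC+3).
Vera in UTC: 10:00-15:00, 15:30-17:00 (add 7h to convert from UTC-7).
Yuki in UTC: 11:00-13:15, 15:30-16:30 (subtract 2h to convert from UTC+2).
Carol ∩ Ana: 09:30-12:00, 12:45-13:00, 15:30-17:00.
Carol ∩ Ana ∩ Finn: 09:30-12:00, 12:45-13:00, 15:30-17:00.
Carol ∩ Ana ∩ Finn ∩ Vera: 10:00-12:00, 12:45-13:00, 15:30-17:00.
Carol ∩ Ana ∩ Finn ∩ Vera ∩ Yuki: 11:00-12:00, 12:45-13:00, 15:30-16:30.
So the common availability across everyone is 11:00-12:00, 12:45-13:00, 15:30-16:30.
The longest is 11:00-12:00 at 60 minutes.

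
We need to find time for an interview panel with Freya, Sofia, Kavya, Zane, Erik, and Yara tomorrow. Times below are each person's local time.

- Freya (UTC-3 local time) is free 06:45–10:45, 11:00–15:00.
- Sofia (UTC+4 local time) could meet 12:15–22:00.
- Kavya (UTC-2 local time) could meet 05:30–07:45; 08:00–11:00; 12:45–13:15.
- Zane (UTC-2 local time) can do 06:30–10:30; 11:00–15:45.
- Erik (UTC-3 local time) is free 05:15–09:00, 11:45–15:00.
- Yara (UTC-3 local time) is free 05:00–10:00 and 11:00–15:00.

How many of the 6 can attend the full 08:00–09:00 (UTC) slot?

2

Freya in UTC: 09:45-13:45, 14:00-18:00 (add 3h to convert from UTC-3).
Sofia in UTC: 08:15-18:00 (subtract 4h to convert from UTC+4).
Kavya in UTC: 07:30-09:45, 10:00-13:00, 14:45-15:15 (add 2h to convert from UTC-2).
Zane in UTC: 08:30-12:30, 13:00-17:45 (add 2h to convert from UTC-2).
Erik in UTC: 08:15-12:00, 14:45-18:00 (add 3h to convert from UTC-3).
Yara in UTC: 08:00-13:00, 14:00-18:00 (add 3h to convert from UTC-3).
Kavya and Yara can make the full 08:00-09:00 slot — that's 2.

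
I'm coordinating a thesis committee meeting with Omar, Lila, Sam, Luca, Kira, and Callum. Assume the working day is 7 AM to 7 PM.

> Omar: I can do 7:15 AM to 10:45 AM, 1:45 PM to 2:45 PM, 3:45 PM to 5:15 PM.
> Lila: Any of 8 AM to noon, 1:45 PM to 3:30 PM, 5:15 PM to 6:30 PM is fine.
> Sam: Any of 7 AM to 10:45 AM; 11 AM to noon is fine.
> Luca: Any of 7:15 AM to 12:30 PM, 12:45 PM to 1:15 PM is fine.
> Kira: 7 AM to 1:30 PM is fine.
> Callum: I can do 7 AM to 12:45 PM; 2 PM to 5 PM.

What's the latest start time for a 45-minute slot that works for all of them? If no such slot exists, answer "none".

10:00

Omar ∩ Lila: 08:00-10:45, 13:45-14:45.
Omar ∩ Lila ∩ Sam: 08:00-10:45.
Omar ∩ Lila ∩ Sam ∩ Luca: 08:00-10:45.
Omar ∩ Lila ∩ Sam ∩ Luca ∩ Kira: 08:00-10:45.
Omar ∩ Lila ∩ Sam ∩ Luca ∩ Kira ∩ Callum: 08:00-10:45.
The last common window of at least 45 minutes is 08:00-10:45; a 45-minute meeting can start as late as 10:00 and still end by 10:45.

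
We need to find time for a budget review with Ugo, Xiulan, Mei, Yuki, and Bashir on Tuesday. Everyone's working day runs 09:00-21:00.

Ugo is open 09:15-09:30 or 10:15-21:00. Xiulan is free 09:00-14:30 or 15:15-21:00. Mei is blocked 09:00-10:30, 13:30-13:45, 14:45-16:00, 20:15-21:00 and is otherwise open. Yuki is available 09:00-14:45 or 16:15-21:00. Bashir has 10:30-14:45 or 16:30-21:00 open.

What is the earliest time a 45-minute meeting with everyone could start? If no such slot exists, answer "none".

10:30

Ugo free: 09:15-09:30, 10:15-21:00.
Xiulan free: 09:00-14:30, 15:15-21:00.
Mei free: 10:30-13:30, 13:45-14:45, 16:00-20:15 (invert busy blocks within the working day).
Yuki free: 09:00-14:45, 16:15-21:00.
Bashir free: 10:30-14:45, 16:30-21:00.
Ugo ∩ Xiulan: 09:15-09:30, 10:15-14:30, 15:15-21:00.
Ugo ∩ Xiulan ∩ Mei: 10:30-13:30, 13:45-14:30, 16:00-20:15.
Ugo ∩ Xiulan ∩ Mei ∩ Yuki: 10:30-13:30, 13:45-14:30, 16:15-20:15.
Ugo ∩ Xiulan ∩ Mei ∩ Yuki ∩ Bashir: 10:30-13:30, 13:45-14:30, 16:30-20:15.
The first common window of at least 45 minutes is 10:30-13:30, so the earliest start is 10:30.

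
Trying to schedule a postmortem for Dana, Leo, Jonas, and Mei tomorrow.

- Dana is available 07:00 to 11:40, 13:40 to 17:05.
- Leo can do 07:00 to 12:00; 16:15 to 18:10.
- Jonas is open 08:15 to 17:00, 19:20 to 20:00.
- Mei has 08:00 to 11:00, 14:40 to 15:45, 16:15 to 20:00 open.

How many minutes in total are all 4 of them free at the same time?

Dana ∩ Leo: 07:00-11:40, 16:15-17:05.
Dana ∩ Leo ∩ Jonas: 08:15-11:40, 16:15-17:00.
Dana ∩ Leo ∩ Jonas ∩ Mei: 08:15-11:00, 16:15-17:00.
Those are the intersection windows.
Summing the common windows: 165 + 45 = 210 minutes.

210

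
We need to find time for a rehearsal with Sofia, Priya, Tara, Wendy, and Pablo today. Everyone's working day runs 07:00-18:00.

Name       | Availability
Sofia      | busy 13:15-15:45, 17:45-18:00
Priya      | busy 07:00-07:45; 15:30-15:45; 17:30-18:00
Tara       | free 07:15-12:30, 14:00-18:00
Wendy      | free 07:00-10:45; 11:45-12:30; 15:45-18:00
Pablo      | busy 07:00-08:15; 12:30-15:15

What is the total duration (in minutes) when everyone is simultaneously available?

Sofia free: 07:00-13:15, 15:45-17:45 (invert busy blocks within the working day).
Priya free: 07:45-15:30, 15:45-17:30 (invert busy blocks within the working day).
Tara free: 07:15-12:30, 14:00-18:00.
Wendy free: 07:00-10:45, 11:45-12:30, 15:45-18:00.
Pablo free: 08:15-12:30, 15:15-18:00 (invert busy blocks within the working day).
Sofia ∩ Priya: 07:45-13:15, 15:45-17:30.
Sofia ∩ Priya ∩ Tara: 07:45-12:30, 15:45-17:30.
Sofia ∩ Priya ∩ Tara ∩ Wendy: 07:45-10:45, 11:45-12:30, 15:45-17:30.
Sofia ∩ Priya ∩ Tara ∩ Wendy ∩ Pablo: 08:15-10:45, 11:45-12:30, 15:45-17:30.
Those are the intersection windows.
Summing the common windows: 150 + 45 + 105 = 300 minutes.

300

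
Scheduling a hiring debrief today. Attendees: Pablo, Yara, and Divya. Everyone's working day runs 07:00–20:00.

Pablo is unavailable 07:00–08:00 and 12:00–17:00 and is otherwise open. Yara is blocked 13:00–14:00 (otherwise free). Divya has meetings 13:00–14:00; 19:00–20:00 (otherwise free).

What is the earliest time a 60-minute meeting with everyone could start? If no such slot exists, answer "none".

08:00

Pablo free: 08:00-12:00, 17:00-20:00 (invert busy blocks within the working day).
Yara free: 07:00-13:00, 14:00-20:00 (invert busy blocks within the working day).
Divya free: 07:00-13:00, 14:00-19:00 (invert busy blocks within the working day).
Pablo ∩ Yara: 08:00-12:00, 17:00-20:00.
Pablo ∩ Yara ∩ Divya: 08:00-12:00, 17:00-19:00.
Those are the intersection windows.
The first common window of at least 60 minutes is 08:00-12:00, so the earliest start is 08:00.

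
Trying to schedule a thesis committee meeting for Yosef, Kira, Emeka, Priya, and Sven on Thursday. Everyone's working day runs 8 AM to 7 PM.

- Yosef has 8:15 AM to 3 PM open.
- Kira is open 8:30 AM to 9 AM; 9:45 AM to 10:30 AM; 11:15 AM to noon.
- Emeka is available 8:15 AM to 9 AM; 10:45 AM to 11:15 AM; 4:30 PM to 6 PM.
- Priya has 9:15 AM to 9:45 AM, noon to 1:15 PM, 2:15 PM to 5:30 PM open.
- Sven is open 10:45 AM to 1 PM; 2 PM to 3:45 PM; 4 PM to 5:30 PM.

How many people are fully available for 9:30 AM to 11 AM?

1

Yosef can make the full 09:30-11:00 slot — that's 1.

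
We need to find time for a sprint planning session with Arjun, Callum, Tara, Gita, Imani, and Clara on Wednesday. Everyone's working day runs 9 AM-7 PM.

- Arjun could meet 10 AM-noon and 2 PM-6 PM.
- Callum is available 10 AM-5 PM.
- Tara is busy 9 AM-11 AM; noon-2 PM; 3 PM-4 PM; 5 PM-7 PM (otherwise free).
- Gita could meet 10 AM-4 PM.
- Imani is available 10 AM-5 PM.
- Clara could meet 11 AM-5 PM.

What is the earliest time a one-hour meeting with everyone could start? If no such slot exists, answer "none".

Arjun free: 10:00-12:00, 14:00-18:00.
Callum free: 10:00-17:00.
Tara free: 11:00-12:00, 14:00-15:00, 16:00-17:00 (invert busy blocks within the working day).
Gita free: 10:00-16:00.
Imani free: 10:00-17:00.
Clara free: 11:00-17:00.
Arjun ∩ Callum: 10:00-12:00, 14:00-17:00.
Arjun ∩ Callum ∩ Tara: 11:00-12:00, 14:00-15:00, 16:00-17:00.
Arjun ∩ Callum ∩ Tara ∩ Gita: 11:00-12:00, 14:00-15:00.
Arjun ∩ Callum ∩ Tara ∩ Gita ∩ Imani: 11:00-12:00, 14:00-15:00.
Arjun ∩ Callum ∩ Tara ∩ Gita ∩ Imani ∩ Clara: 11:00-12:00, 14:00-15:00.
So the common availability across everyone is 11:00-12:00, 14:00-15:00.
The first common window of at least 60 minutes is 11:00-12:00, so the earliest start is 11:00.

11:00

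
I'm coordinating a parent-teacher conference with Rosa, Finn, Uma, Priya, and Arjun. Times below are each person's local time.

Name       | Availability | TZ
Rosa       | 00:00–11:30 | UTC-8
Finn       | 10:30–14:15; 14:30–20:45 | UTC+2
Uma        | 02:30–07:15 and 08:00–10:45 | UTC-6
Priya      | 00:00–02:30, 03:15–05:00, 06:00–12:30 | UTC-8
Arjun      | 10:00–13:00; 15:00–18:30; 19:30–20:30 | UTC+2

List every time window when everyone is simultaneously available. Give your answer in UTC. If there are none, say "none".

08:30-10:30, 14:00-16:30

Rosa in UTC: 08:00-19:30 (add 8h to convert from UTC-8).
Finn in UTC: 08:30-12:15, 12:30-18:45 (subtract 2h to convert from UTC+2).
Uma in UTC: 08:30-13:15, 14:00-16:45 (add 6h to convert from UTC-6).
Priya in UTC: 08:00-10:30, 11:15-13:00, 14:00-20:30 (add 8h to convert from UTC-8).
Arjun in UTC: 08:00-11:00, 13:00-16:30, 17:30-18:30 (subtract 2h to convert from UTC+2).
Rosa ∩ Finn: 08:30-12:15, 12:30-18:45.
Rosa ∩ Finn ∩ Uma: 08:30-12:15, 12:30-13:15, 14:00-16:45.
Rosa ∩ Finn ∩ Uma ∩ Priya: 08:30-10:30, 11:15-12:15, 12:30-13:00, 14:00-16:45.
Rosa ∩ Finn ∩ Uma ∩ Priya ∩ Arjun: 08:30-10:30, 14:00-16:30.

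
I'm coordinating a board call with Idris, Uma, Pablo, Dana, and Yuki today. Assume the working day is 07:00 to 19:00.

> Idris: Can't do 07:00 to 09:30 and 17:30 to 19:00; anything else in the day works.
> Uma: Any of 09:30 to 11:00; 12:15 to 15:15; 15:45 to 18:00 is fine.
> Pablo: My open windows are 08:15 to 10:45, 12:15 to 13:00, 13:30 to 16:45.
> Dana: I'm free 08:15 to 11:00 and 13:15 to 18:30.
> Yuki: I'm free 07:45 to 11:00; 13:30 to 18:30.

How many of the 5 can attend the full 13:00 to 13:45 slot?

Idris free: 09:30-17:30 (invert busy blocks within the working day).
Uma free: 09:30-11:00, 12:15-15:15, 15:45-18:00.
Pablo free: 08:15-10:45, 12:15-13:00, 13:30-16:45.
Dana free: 08:15-11:00, 13:15-18:30.
Yuki free: 07:45-11:00, 13:30-18:30.
Idris and Uma can make the full 13:00-13:45 slot — that's 2.

2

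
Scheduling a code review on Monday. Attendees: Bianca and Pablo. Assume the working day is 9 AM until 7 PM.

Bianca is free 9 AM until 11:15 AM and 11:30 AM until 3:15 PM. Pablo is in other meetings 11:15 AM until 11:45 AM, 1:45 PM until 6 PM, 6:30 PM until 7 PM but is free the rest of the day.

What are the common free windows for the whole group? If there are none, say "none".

09:00-11:15, 11:45-13:45

Bianca free: 09:00-11:15, 11:30-15:15.
Pablo free: 09:00-11:15, 11:45-13:45, 18:00-18:30 (invert busy blocks within the working day).
Bianca ∩ Pablo: 09:00-11:15, 11:45-13:45.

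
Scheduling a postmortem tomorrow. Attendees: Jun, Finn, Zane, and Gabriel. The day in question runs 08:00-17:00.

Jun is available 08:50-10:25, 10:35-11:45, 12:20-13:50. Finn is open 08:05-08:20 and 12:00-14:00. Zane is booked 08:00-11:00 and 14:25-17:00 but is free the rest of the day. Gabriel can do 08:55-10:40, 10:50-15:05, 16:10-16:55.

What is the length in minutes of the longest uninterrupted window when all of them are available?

Jun free: 08:50-10:25, 10:35-11:45, 12:20-13:50.
Finn free: 08:05-08:20, 12:00-14:00.
Zane free: 11:00-14:25 (invert busy blocks within the working day).
Gabriel free: 08:55-10:40, 10:50-15:05, 16:10-16:55.
Jun ∩ Finn: 12:20-13:50.
Jun ∩ Finn ∩ Zane: 12:20-13:50.
Jun ∩ Finn ∩ Zane ∩ Gabriel: 12:20-13:50.
The longest is 12:20-13:50 at 90 minutes.

90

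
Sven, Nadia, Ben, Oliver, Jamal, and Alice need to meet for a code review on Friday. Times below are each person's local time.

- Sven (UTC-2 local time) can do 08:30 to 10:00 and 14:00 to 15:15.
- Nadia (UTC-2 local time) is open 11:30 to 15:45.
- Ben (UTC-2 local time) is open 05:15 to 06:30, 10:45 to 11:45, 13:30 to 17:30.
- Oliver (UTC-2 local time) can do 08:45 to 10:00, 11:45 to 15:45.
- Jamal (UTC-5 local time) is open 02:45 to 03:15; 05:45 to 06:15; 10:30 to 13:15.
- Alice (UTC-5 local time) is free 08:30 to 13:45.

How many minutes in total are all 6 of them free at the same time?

75

Sven in UTC: 10:30-12:00, 16:00-17:15 (add 2h to convert from UTC-2).
Nadia in UTC: 13:30-17:45 (add 2h to convert from UTC-2).
Ben in UTC: 07:15-08:30, 12:45-13:45, 15:30-19:30 (add 2h to convert from UTC-2).
Oliver in UTC: 10:45-12:00, 13:45-17:45 (add 2h to convert from UTC-2).
Jamal in UTC: 07:45-08:15, 10:45-11:15, 15:30-18:15 (add 5h to convert from UTC-5).
Alice in UTC: 13:30-18:45 (add 5h to convert from UTC-5).
Sven ∩ Nadia: 16:00-17:15.
Sven ∩ Nadia ∩ Ben: 16:00-17:15.
Sven ∩ Nadia ∩ Ben ∩ Oliver: 16:00-17:15.
Sven ∩ Nadia ∩ Ben ∩ Oliver ∩ Jamal: 16:00-17:15.
Sven ∩ Nadia ∩ Ben ∩ Oliver ∩ Jamal ∩ Alice: 16:00-17:15.
So the common availability across everyone is 16:00-17:15.
That's a single block of 75 minutes.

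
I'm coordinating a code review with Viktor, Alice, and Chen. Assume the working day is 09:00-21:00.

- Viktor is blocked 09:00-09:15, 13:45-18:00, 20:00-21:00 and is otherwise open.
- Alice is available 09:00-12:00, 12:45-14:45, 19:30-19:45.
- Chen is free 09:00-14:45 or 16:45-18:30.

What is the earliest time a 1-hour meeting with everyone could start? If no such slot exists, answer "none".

09:15

Viktor free: 09:15-13:45, 18:00-20:00 (invert busy blocks within the working day).
Alice free: 09:00-12:00, 12:45-14:45, 19:30-19:45.
Chen free: 09:00-14:45, 16:45-18:30.
Viktor ∩ Alice: 09:15-12:00, 12:45-13:45, 19:30-19:45.
Viktor ∩ Alice ∩ Chen: 09:15-12:00, 12:45-13:45.
The first common window of at least 60 minutes is 09:15-12:00, so the earliest start is 09:15.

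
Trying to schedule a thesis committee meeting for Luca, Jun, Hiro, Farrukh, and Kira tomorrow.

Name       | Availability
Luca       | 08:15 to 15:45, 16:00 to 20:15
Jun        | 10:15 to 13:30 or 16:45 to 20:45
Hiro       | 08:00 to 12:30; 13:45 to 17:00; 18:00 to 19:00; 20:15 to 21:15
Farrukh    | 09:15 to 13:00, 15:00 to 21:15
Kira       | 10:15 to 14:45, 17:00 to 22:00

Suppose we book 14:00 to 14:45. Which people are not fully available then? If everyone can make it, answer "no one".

Farrukh, Jun

Luca: free for 14:00-14:45. Jun: not fully free for 14:00-14:45. Hiro: free for 14:00-14:45. Farrukh: not fully free for 14:00-14:45. Kira: free for 14:00-14:45.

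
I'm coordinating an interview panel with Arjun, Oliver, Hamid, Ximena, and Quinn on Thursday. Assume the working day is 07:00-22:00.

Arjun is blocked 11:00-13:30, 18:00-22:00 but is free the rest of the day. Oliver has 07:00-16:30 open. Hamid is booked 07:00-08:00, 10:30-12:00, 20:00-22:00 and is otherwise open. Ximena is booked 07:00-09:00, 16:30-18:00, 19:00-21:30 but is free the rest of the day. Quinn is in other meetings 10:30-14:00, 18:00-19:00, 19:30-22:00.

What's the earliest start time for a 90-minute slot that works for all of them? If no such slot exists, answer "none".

09:00

Arjun free: 07:00-11:00, 13:30-18:00 (invert busy blocks within the working day).
Oliver free: 07:00-16:30.
Hamid free: 08:00-10:30, 12:00-20:00 (invert busy blocks within the working day).
Ximena free: 09:00-16:30, 18:00-19:00, 21:30-22:00 (invert busy blocks within the working day).
Quinn free: 07:00-10:30, 14:00-18:00, 19:00-19:30 (invert busy blocks within the working day).
Arjun ∩ Oliver: 07:00-11:00, 13:30-16:30.
Arjun ∩ Oliver ∩ Hamid: 08:00-10:30, 13:30-16:30.
Arjun ∩ Oliver ∩ Hamid ∩ Ximena: 09:00-10:30, 13:30-16:30.
Arjun ∩ Oliver ∩ Hamid ∩ Ximena ∩ Quinn: 09:00-10:30, 14:00-16:30.
Those are the intersection windows.
The first common window of at least 90 minutes is 09:00-10:30, so the earliest start is 09:00.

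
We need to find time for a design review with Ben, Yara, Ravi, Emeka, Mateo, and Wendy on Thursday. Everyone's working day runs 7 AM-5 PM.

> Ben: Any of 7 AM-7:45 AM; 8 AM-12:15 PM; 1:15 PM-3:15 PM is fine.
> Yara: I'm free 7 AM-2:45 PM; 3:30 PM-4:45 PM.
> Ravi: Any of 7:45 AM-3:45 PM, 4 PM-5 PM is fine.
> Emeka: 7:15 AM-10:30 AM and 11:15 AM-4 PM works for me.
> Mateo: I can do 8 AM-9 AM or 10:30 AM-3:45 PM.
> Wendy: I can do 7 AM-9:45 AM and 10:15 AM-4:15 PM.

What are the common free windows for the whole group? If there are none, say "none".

08:00-09:00, 11:15-12:15, 13:15-14:45

Ben ∩ Yara: 07:00-07:45, 08:00-12:15, 13:15-14:45.
Ben ∩ Yara ∩ Ravi: 08:00-12:15, 13:15-14:45.
Ben ∩ Yara ∩ Ravi ∩ Emeka: 08:00-10:30, 11:15-12:15, 13:15-14:45.
Ben ∩ Yara ∩ Ravi ∩ Emeka ∩ Mateo: 08:00-09:00, 11:15-12:15, 13:15-14:45.
Ben ∩ Yara ∩ Ravi ∩ Emeka ∩ Mateo ∩ Wendy: 08:00-09:00, 11:15-12:15, 13:15-14:45.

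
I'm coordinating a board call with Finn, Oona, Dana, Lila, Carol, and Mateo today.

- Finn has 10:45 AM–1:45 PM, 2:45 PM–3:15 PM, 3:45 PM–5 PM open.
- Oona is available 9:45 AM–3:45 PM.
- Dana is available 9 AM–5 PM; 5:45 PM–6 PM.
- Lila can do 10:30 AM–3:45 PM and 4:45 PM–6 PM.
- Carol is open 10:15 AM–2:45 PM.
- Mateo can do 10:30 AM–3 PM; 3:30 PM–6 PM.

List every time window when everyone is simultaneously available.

10:45-13:45

Finn ∩ Oona: 10:45-13:45, 14:45-15:15.
Finn ∩ Oona ∩ Dana: 10:45-13:45, 14:45-15:15.
Finn ∩ Oona ∩ Dana ∩ Lila: 10:45-13:45, 14:45-15:15.
Finn ∩ Oona ∩ Dana ∩ Lila ∩ Carol: 10:45-13:45.
Finn ∩ Oona ∩ Dana ∩ Lila ∩ Carol ∩ Mateo: 10:45-13:45.
So the common availability across everyone is 10:45-13:45.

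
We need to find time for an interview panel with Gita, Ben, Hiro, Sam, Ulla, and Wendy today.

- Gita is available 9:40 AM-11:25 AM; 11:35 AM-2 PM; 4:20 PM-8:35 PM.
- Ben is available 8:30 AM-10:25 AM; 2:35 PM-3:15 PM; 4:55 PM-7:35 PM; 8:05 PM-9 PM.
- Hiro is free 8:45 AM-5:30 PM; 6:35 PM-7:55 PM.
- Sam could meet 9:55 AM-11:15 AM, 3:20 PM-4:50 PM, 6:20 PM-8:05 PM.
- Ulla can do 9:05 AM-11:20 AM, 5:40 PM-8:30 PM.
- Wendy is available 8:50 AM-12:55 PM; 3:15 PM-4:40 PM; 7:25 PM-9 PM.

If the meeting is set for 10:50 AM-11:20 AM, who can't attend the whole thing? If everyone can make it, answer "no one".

Gita: free for 10:50-11:20. Ben: not fully free for 10:50-11:20. Hiro: free for 10:50-11:20. Sam: not fully free for 10:50-11:20. Ulla: free for 10:50-11:20. Wendy: free for 10:50-11:20.

Ben, Sam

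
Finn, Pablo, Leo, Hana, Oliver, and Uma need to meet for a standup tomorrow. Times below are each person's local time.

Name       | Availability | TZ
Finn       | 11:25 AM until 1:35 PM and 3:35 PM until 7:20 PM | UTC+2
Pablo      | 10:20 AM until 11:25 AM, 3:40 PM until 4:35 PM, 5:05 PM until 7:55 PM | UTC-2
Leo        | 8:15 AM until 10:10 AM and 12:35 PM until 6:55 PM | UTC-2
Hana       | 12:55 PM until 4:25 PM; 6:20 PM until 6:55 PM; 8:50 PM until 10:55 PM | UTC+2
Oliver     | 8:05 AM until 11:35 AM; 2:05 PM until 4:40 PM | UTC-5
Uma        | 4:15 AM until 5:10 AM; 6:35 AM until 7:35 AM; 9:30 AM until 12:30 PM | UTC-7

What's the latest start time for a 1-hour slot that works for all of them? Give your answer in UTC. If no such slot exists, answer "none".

Finn in UTC: 09:25-11:35, 13:35-17:20 (subtract 2h to convert from UTC+2).
Pablo in UTC: 12:20-13:25, 17:40-18:35, 19:05-21:55 (add 2h to convert from UTC-2).
Leo in UTC: 10:15-12:10, 14:35-20:55 (add 2h to convert from UTC-2).
Hana in UTC: 10:55-14:25, 16:20-16:55, 18:50-20:55 (subtract 2h to convert from UTC+2).
Oliver in UTC: 13:05-16:35, 19:05-21:40 (add 5h to convert from UTC-5).
Uma in UTC: 11:15-12:10, 13:35-14:35, 16:30-19:30 (add 7h to convert from UTC-7).
Finn ∩ Pablo: ∅.
Finn ∩ Pablo ∩ Leo: ∅.
Finn ∩ Pablo ∩ Leo ∩ Hana: ∅.
Finn ∩ Pablo ∩ Leo ∩ Hana ∩ Oliver: ∅.
Finn ∩ Pablo ∩ Leo ∩ Hana ∩ Oliver ∩ Uma: ∅.
There is no time when everyone is free.
No common window is at least 60 minutes long.

none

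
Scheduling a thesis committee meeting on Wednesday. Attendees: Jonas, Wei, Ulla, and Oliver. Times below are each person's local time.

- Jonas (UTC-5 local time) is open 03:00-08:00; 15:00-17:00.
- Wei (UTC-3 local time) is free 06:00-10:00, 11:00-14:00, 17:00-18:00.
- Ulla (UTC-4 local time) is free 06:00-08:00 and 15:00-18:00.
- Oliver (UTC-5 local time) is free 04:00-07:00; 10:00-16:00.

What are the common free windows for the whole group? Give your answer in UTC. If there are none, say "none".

10:00-12:00, 20:00-21:00

Jonas in UTC: 08:00-13:00, 20:00-22:00 (add 5h to convert from UTC-5).
Wei in UTC: 09:00-13:00, 14:00-17:00, 20:00-21:00 (add 3h to convert from UTC-3).
Ulla in UTC: 10:00-12:00, 19:00-22:00 (add 4h to convert from UTC-4).
Oliver in UTC: 09:00-12:00, 15:00-21:00 (add 5h to convert from UTC-5).
Jonas ∩ Wei: 09:00-13:00, 20:00-21:00.
Jonas ∩ Wei ∩ Ulla: 10:00-12:00, 20:00-21:00.
Jonas ∩ Wei ∩ Ulla ∩ Oliver: 10:00-12:00, 20:00-21:00.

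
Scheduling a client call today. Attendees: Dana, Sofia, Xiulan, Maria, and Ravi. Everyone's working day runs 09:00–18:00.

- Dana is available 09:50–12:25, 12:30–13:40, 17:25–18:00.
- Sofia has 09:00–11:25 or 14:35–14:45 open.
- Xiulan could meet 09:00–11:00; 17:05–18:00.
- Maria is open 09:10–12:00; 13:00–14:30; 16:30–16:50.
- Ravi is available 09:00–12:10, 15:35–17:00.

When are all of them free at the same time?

09:50-11:00

Dana ∩ Sofia: 09:50-11:25.
Dana ∩ Sofia ∩ Xiulan: 09:50-11:00.
Dana ∩ Sofia ∩ Xiulan ∩ Maria: 09:50-11:00.
Dana ∩ Sofia ∩ Xiulan ∩ Maria ∩ Ravi: 09:50-11:00.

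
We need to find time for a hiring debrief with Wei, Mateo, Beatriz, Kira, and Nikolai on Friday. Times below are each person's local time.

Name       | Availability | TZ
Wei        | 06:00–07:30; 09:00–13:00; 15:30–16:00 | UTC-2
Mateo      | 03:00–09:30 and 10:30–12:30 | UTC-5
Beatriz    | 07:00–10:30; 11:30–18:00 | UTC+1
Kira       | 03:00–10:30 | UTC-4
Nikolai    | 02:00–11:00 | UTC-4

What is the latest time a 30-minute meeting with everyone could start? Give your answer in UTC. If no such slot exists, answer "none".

14:00

Wei in UTC: 08:00-09:30, 11:00-15:00, 17:30-18:00 (add 2h to convert from UTC-2).
Mateo in UTC: 08:00-14:30, 15:30-17:30 (add 5h to convert from UTC-5).
Beatriz in UTC: 06:00-09:30, 10:30-17:00 (subtract 1h to convert from UTC+1).
Kira in UTC: 07:00-14:30 (add 4h to convert from UTC-4).
Nikolai in UTC: 06:00-15:00 (add 4h to convert from UTC-4).
Wei ∩ Mateo: 08:00-09:30, 11:00-14:30.
Wei ∩ Mateo ∩ Beatriz: 08:00-09:30, 11:00-14:30.
Wei ∩ Mateo ∩ Beatriz ∩ Kira: 08:00-09:30, 11:00-14:30.
Wei ∩ Mateo ∩ Beatriz ∩ Kira ∩ Nikolai: 08:00-09:30, 11:00-14:30.
The last common window of at least 30 minutes is 11:00-14:30; a 30-minute meeting can start as late as 14:00 and still end by 14:30.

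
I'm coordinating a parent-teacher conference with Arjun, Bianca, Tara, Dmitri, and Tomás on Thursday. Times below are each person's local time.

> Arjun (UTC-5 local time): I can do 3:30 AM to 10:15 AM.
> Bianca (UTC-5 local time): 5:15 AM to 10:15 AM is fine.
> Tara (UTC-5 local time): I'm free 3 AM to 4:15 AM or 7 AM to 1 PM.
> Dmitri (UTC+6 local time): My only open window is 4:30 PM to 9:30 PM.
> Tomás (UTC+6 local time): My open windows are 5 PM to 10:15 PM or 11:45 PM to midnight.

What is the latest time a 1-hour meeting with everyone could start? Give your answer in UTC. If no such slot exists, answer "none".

Arjun in UTC: 08:30-15:15 (add 5h to convert from UTC-5).
Bianca in UTC: 10:15-15:15 (add 5h to convert from UTC-5).
Tara in UTC: 08:00-09:15, 12:00-18:00 (add 5h to convert from UTC-5).
Dmitri in UTC: 10:30-15:30 (subtract 6h to convert from UTC+6).
Tomás in UTC: 11:00-16:15, 17:45-18:00 (subtract 6h to convert from UTC+6).
Arjun ∩ Bianca: 10:15-15:15.
Arjun ∩ Bianca ∩ Tara: 12:00-15:15.
Arjun ∩ Bianca ∩ Tara ∩ Dmitri: 12:00-15:15.
Arjun ∩ Bianca ∩ Tara ∩ Dmitri ∩ Tomás: 12:00-15:15.
So the common availability across everyone is 12:00-15:15.
The last common window of at least 60 minutes is 12:00-15:15; a 60-minute meeting can start as late as 14:15 and still end by 15:15.

14:15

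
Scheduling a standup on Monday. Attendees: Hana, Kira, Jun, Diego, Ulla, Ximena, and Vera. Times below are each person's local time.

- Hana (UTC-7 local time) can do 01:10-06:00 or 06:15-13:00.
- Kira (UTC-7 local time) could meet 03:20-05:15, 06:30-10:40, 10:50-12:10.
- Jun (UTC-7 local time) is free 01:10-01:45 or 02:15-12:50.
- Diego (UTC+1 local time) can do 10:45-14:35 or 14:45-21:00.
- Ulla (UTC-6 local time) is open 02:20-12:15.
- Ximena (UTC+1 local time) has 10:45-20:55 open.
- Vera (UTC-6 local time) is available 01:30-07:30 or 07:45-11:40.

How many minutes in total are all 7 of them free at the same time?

Hana in UTC: 08:10-13:00, 13:15-20:00 (add 7h to convert from UTC-7).
Kira in UTC: 10:20-12:15, 13:30-17:40, 17:50-19:10 (add 7h to convert from UTC-7).
Jun in UTC: 08:10-08:45, 09:15-19:50 (add 7h to convert from UTC-7).
Diego in UTC: 09:45-13:35, 13:45-20:00 (subtract 1h to convert from UTC+1).
Ulla in UTC: 08:20-18:15 (add 6h to convert from UTC-6).
Ximena in UTC: 09:45-19:55 (subtract 1h to convert from UTC+1).
Vera in UTC: 07:30-13:30, 13:45-17:40 (add 6h to convert from UTC-6).
Hana ∩ Kira: 10:20-12:15, 13:30-17:40, 17:50-19:10.
Hana ∩ Kira ∩ Jun: 10:20-12:15, 13:30-17:40, 17:50-19:10.
Hana ∩ Kira ∩ Jun ∩ Diego: 10:20-12:15, 13:30-13:35, 13:45-17:40, 17:50-19:10.
Hana ∩ Kira ∩ Jun ∩ Diego ∩ Ulla: 10:20-12:15, 13:30-13:35, 13:45-17:40, 17:50-18:15.
Hana ∩ Kira ∩ Jun ∩ Diego ∩ Ulla ∩ Ximena: 10:20-12:15, 13:30-13:35, 13:45-17:40, 17:50-18:15.
Hana ∩ Kira ∩ Jun ∩ Diego ∩ Ulla ∩ Ximena ∩ Vera: 10:20-12:15, 13:45-17:40.
Summing the common windows: 115 + 235 = 350 minutes.

350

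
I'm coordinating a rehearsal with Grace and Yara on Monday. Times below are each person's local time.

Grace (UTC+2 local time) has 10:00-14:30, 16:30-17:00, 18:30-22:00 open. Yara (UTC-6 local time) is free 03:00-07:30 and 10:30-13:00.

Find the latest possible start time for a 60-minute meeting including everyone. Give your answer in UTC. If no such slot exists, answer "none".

18:00

Grace in UTC: 08:00-12:30, 14:30-15:00, 16:30-20:00 (subtract 2h to convert from UTC+2).
Yara in UTC: 09:00-13:30, 16:30-19:00 (add 6h to convert from UTC-6).
Grace ∩ Yara: 09:00-12:30, 16:30-19:00.
The last common window of at least 60 minutes is 16:30-19:00; a 60-minute meeting can start as late as 18:00 and still end by 19:00.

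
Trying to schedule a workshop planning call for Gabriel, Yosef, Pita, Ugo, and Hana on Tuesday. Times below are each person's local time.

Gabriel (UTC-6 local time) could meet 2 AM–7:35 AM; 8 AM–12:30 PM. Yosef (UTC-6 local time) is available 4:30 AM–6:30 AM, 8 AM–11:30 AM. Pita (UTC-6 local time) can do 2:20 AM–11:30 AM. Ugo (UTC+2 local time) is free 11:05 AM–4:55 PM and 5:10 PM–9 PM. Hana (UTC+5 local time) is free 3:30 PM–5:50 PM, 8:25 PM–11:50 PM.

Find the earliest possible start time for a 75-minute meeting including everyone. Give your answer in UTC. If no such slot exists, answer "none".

10:30

Gabriel in UTC: 08:00-13:35, 14:00-18:30 (add 6h to convert from UTC-6).
Yosef in UTC: 10:30-12:30, 14:00-17:30 (add 6h to convert from UTC-6).
Pita in UTC: 08:20-17:30 (add 6h to convert from UTC-6).
Ugo in UTC: 09:05-14:55, 15:10-19:00 (subtract 2h to convert from UTC+2).
Hana in UTC: 10:30-12:50, 15:25-18:50 (subtract 5h to convert from UTC+5).
Gabriel ∩ Yosef: 10:30-12:30, 14:00-17:30.
Gabriel ∩ Yosef ∩ Pita: 10:30-12:30, 14:00-17:30.
Gabriel ∩ Yosef ∩ Pita ∩ Ugo: 10:30-12:30, 14:00-14:55, 15:10-17:30.
Gabriel ∩ Yosef ∩ Pita ∩ Ugo ∩ Hana: 10:30-12:30, 15:25-17:30.
The first common window of at least 75 minutes is 10:30-12:30, so the earliest start is 10:30.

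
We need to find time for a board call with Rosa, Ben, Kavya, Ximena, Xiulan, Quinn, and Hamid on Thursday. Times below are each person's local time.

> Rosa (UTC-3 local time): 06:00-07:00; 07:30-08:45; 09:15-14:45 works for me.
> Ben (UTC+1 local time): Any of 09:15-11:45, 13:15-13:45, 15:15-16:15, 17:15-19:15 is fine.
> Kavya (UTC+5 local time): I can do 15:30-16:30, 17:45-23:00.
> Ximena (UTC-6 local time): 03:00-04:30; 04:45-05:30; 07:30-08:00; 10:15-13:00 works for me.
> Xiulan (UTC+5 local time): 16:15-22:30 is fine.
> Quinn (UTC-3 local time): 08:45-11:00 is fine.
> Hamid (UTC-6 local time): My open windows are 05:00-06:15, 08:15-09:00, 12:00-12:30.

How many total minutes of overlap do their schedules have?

Rosa in UTC: 09:00-10:00, 10:30-11:45, 12:15-17:45 (add 3h to convert from UTC-3).
Ben in UTC: 08:15-10:45, 12:15-12:45, 14:15-15:15, 16:15-18:15 (subtract 1h to convert from UTC+1).
Kavya in UTC: 10:30-11:30, 12:45-18:00 (subtract 5h to convert from UTC+5).
Ximena in UTC: 09:00-10:30, 10:45-11:30, 13:30-14:00, 16:15-19:00 (add 6h to convert from UTC-6).
Xiulan in UTC: 11:15-17:30 (subtract 5h to convert from UTC+5).
Quinn in UTC: 11:45-14:00 (add 3h to convert from UTC-3).
Hamid in UTC: 11:00-12:15, 14:15-15:00, 18:00-18:30 (add 6h to convert from UTC-6).
Rosa ∩ Ben: 09:00-10:00, 10:30-10:45, 12:15-12:45, 14:15-15:15, 16:15-17:45.
Rosa ∩ Ben ∩ Kavya: 10:30-10:45, 14:15-15:15, 16:15-17:45.
Rosa ∩ Ben ∩ Kavya ∩ Ximena: 16:15-17:45.
Rosa ∩ Ben ∩ Kavya ∩ Ximena ∩ Xiulan: 16:15-17:30.
Rosa ∩ Ben ∩ Kavya ∩ Ximena ∩ Xiulan ∩ Quinn: ∅.
Rosa ∩ Ben ∩ Kavya ∩ Ximena ∩ Xiulan ∩ Quinn ∩ Hamid: ∅.
There is no time when everyone is free.
There is no common window, so the total is 0 minutes.

0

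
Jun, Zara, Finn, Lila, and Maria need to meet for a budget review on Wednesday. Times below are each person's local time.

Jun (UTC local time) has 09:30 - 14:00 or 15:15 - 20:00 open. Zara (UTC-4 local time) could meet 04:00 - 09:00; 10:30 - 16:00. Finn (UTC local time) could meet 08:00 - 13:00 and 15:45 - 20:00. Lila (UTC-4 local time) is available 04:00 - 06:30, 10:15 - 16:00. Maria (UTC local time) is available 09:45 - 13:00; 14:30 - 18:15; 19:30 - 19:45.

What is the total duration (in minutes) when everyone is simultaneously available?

Jun in UTC: 09:30-14:00, 15:15-20:00.
Zara in UTC: 08:00-13:00, 14:30-20:00 (add 4h to convert from UTC-4).
Finn in UTC: 08:00-13:00, 15:45-20:00.
Lila in UTC: 08:00-10:30, 14:15-20:00 (add 4h to convert from UTC-4).
Maria in UTC: 09:45-13:00, 14:30-18:15, 19:30-19:45.
Jun ∩ Zara: 09:30-13:00, 15:15-20:00.
Jun ∩ Zara ∩ Finn: 09:30-13:00, 15:45-20:00.
Jun ∩ Zara ∩ Finn ∩ Lila: 09:30-10:30, 15:45-20:00.
Jun ∩ Zara ∩ Finn ∩ Lila ∩ Maria: 09:45-10:30, 15:45-18:15, 19:30-19:45.
Those are the intersection windows.
Summing the common windows: 45 + 150 + 15 = 210 minutes.

210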